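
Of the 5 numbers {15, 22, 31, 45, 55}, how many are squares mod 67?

3

(15/67) = +1 → QR.
(22/67) = +1 → QR.
(31/67) = -1 → non-residue.
(45/67) = -1 → non-residue.
(55/67) = +1 → QR.
Total quadratic residues among the 5: 3.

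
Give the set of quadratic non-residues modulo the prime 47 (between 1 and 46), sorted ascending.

5,10,11,13,15,19,20,22,23,26,29,30,31,33,35,38,39,40,41,43,44,45,46

Square k = 1,…,23 (k and 47−k give the same square):
1²=1, 2²=4, 3²=9, 4²=16, 5²=25, 6²=36, 7²≡2, 8²≡17, 9²≡34, 10²≡6, 11²≡27, 12²≡3, 13²≡28, 14²≡8, 15²≡37, 16²≡21, 17²≡7, 18²≡42, 19²≡32, 20²≡24, 21²≡18, 22²≡14, 23²≡12 (mod 47).
The residues are {1, 2, 3, 4, 6, 7, 8, 9, 12, 14, 16, 17, 18, 21, 24, 25, 27, 28, 32, 34, 36, 37, 42}; the non-residues are the remaining 23 nonzero classes.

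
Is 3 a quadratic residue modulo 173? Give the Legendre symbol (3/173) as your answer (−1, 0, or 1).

-1

Euler's criterion: (3/173) ≡ 3^86 (mod 173).
3^2 ≡ 9 (mod 173)
3^4 ≡ 81 (mod 173)
3^8 ≡ 160 (mod 173)
3^16 ≡ 169 (mod 173)
3^32 ≡ 16 (mod 173)
3^64 ≡ 83 (mod 173)
3^86 = 3^(64+16+4+2) ≡ 172 (mod 173).
Result is 172 ≡ −1, so (3/173) = −1.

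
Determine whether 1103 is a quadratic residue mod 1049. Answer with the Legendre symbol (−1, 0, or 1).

Euler's criterion: (1103/1049) ≡ 54^524 (mod 1049).
54^2 ≡ 818 (mod 1049)
54^4 ≡ 911 (mod 1049)
54^8 ≡ 162 (mod 1049)
54^16 ≡ 19 (mod 1049)
54^32 ≡ 361 (mod 1049)
54^64 ≡ 245 (mod 1049)
54^128 ≡ 232 (mod 1049)
54^256 ≡ 325 (mod 1049)
54^512 ≡ 725 (mod 1049)
54^524 = 54^(512+8+4) ≡ 1048 (mod 1049).
Result is 1048 ≡ −1, so (1103/1049) = −1.

-1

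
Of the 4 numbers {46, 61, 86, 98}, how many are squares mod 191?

(46/191) = +1 → QR.
(61/191) = -1 → non-residue.
(86/191) = +1 → QR.
(98/191) = +1 → QR.
Total quadratic residues among the 4: 3.

3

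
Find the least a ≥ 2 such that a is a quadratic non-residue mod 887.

5

(2/887) = +1, so 2 is a residue.
(3/887) = +1, so 3 is a residue.
(4/887) = +1, so 4 is a residue.
(5/887) = −1, so 5 is the smallest positive non-residue mod 887.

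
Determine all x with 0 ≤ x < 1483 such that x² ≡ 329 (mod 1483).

Since 1483 ≡ 3 (mod 4), a square root of 329 is 329^((1483+1)/4) = 329^371 mod 1483.
Repeated squaring: 329^2≡1465, 329^4≡324, 329^8≡1166, 329^16≡1128, 329^32≡1453, 329^64≡900, 329^128≡282, 329^256≡925 (mod 1483).
329^371 = 329^(256+64+32+16+2+1) ≡ 88 (mod 1483).
Check: 88² = 7744 ≡ 329 (mod 1483). The two roots are 88 and 1395.

88, 1395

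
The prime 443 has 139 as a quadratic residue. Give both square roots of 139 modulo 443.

110, 333

Since 443 ≡ 3 (mod 4), a square root of 139 is 139^((443+1)/4) = 139^111 mod 443.
Repeated squaring: 139^2≡272, 139^4≡3, 139^8≡9, 139^16≡81, 139^32≡359, 139^64≡411 (mod 443).
139^111 = 139^(64+32+8+4+2+1) ≡ 333 (mod 443).
Check: 333² = 110889 ≡ 139 (mod 443). The two roots are 110 and 333.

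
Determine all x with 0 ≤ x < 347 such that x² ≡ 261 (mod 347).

126, 221

Since 347 ≡ 3 (mod 4), a square root of 261 is 261^((347+1)/4) = 261^87 mod 347.
Repeated squaring: 261^2≡109, 261^4≡83, 261^8≡296, 261^16≡172, 261^32≡89, 261^64≡287 (mod 347).
261^87 = 261^(64+16+4+2+1) ≡ 126 (mod 347).
Check: 126² = 15876 ≡ 261 (mod 347). The two roots are 126 and 221.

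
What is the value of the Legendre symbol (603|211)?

-1

First reduce: 603 ≡ 181 (mod 211).
Reciprocity: 181 ≡ 1 and 211 ≡ 3 (mod 4), so (181/211) = +(211/181).
Reduce top mod 181: now compute (30/181).
Pull out 2: since 181 ≡ 5 (mod 8), (2/181) = -1.
Reciprocity: 15 ≡ 3 and 181 ≡ 1 (mod 4), so (15/181) = +(181/15).
Reduce top mod 15: now compute (1/15).
Reached (1/15) = 1. Collecting the sign flips along the way, the symbol is -1.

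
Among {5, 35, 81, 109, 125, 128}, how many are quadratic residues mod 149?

(5/149) = +1 → QR.
(35/149) = +1 → QR.
(81/149) = +1 → QR.
(109/149) = -1 → non-residue.
(125/149) = +1 → QR.
(128/149) = -1 → non-residue.
Total quadratic residues among the 6: 4.

4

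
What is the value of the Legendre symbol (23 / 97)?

-1

Euler's criterion: (23/97) ≡ 23^48 (mod 97).
23^2 ≡ 44 (mod 97)
23^4 ≡ 93 (mod 97)
23^8 ≡ 16 (mod 97)
23^16 ≡ 62 (mod 97)
23^32 ≡ 61 (mod 97)
23^48 = 23^(32+16) ≡ 96 (mod 97).
Result is 96 ≡ −1, so (23/97) = −1.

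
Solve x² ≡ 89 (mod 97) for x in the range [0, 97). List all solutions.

97 ≡ 1 (mod 4), so we find a root by search.
Trying successive values, 34² = 1156 ≡ 89 (mod 97). The other root is 97 − 34 = 63.

34, 63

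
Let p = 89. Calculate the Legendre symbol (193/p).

-1

First reduce: 193 ≡ 15 (mod 89).
Reciprocity: 15 ≡ 3 and 89 ≡ 1 (mod 4), so (15/89) = +(89/15).
Reduce top mod 15: now compute (14/15).
Pull out 2: since 15 ≡ 7 (mod 8), (2/15) = +1.
Reciprocity: 7 ≡ 3 and 15 ≡ 3 (mod 4), so (7/15) = −(15/7).
Reduce top mod 7: now compute (1/7).
Reached (1/7) = 1. Collecting the sign flips along the way, the symbol is -1.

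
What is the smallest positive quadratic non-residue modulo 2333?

(2/2333) = −1, so 2 is the smallest positive non-residue mod 2333.

2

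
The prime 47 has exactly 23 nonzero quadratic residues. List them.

1, 2, 3, 4, 6, 7, 8, 9, 12, 14, 16, 17, 18, 21, 24, 25, 27, 28, 32, 34, 36, 37, 42

Square k = 1,…,23 (k and 47−k give the same square):
1²=1, 2²=4, 3²=9, 4²=16, 5²=25, 6²=36, 7²≡2, 8²≡17, 9²≡34, 10²≡6, 11²≡27, 12²≡3, 13²≡28, 14²≡8, 15²≡37, 16²≡21, 17²≡7, 18²≡42, 19²≡32, 20²≡24, 21²≡18, 22²≡14, 23²≡12 (mod 47).
So the quadratic residues mod 47 are {1, 2, 3, 4, 6, 7, 8, 9, 12, 14, 16, 17, 18, 21, 24, 25, 27, 28, 32, 34, 36, 37, 42}.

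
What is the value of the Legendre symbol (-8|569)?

1

First reduce: -8 ≡ 561 (mod 569).
Reciprocity: 561 ≡ 1 and 569 ≡ 1 (mod 4), so (561/569) = +(569/561).
Reduce top mod 561: now compute (8/561).
Pull out 2^3: since 561 ≡ 1 (mod 8), (2/561) = +1, so (2/561)^3 = +1.
Reached (1/561) = 1. Collecting the sign flips along the way, the symbol is +1.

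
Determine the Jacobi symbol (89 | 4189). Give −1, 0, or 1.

Reciprocity: 89 ≡ 1 and 4189 ≡ 1 (mod 4), so (89/4189) = +(4189/89).
Reduce top mod 89: now compute (6/89).
Pull out 2: since 89 ≡ 1 (mod 8), (2/89) = +1.
Reciprocity: 3 ≡ 3 and 89 ≡ 1 (mod 4), so (3/89) = +(89/3).
Reduce top mod 3: now compute (2/3).
Pull out 2: since 3 ≡ 3 (mod 8), (2/3) = -1.
Reached (1/3) = 1. Collecting the sign flips along the way, the symbol is -1.

-1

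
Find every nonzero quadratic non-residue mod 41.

Square k = 1,…,20 (k and 41−k give the same square):
1²=1, 2²=4, 3²=9, 4²=16, 5²=25, 6²=36, 7²≡8, 8²≡23, 9²≡40, 10²≡18, 11²≡39, 12²≡21, 13²≡5, 14²≡32, 15²≡20, 16²≡10, 17²≡2, 18²≡37, 19²≡33, 20²≡31 (mod 41).
The residues are {1, 2, 4, 5, 8, 9, 10, 16, 18, 20, 21, 23, 25, 31, 32, 33, 36, 37, 39, 40}; the non-residues are the remaining 20 nonzero classes.

3 6 7 11 12 13 14 15 17 19 22 24 26 27 28 29 30 34 35 38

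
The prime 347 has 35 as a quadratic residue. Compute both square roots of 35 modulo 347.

27, 320

Since 347 ≡ 3 (mod 4), a square root of 35 is 35^((347+1)/4) = 35^87 mod 347.
Repeated squaring: 35^2≡184, 35^4≡197, 35^8≡292, 35^16≡249, 35^32≡235, 35^64≡52 (mod 347).
35^87 = 35^(64+16+4+2+1) ≡ 27 (mod 347).
Check: 27² = 729 ≡ 35 (mod 347). The two roots are 27 and 320.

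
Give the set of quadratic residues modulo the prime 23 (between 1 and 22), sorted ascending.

Square k = 1,…,11 (k and 23−k give the same square):
1²=1, 2²=4, 3²=9, 4²=16, 5²≡2, 6²≡13, 7²≡3, 8²≡18, 9²≡12, 10²≡8, 11²≡6 (mod 23).
So the quadratic residues mod 23 are {1, 2, 3, 4, 6, 8, 9, 12, 13, 16, 18}.

1 2 3 4 6 8 9 12 13 16 18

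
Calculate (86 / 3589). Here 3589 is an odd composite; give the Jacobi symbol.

1

Pull out 2: since 3589 ≡ 5 (mod 8), (2/3589) = -1.
Reciprocity: 43 ≡ 3 and 3589 ≡ 1 (mod 4), so (43/3589) = +(3589/43).
Reduce top mod 43: now compute (20/43).
Pull out 2^2: since 43 ≡ 3 (mod 8), (2/43) = -1, so (2/43)^2 = +1.
Reciprocity: 5 ≡ 1 and 43 ≡ 3 (mod 4), so (5/43) = +(43/5).
Reduce top mod 5: now compute (3/5).
Reciprocity: 3 ≡ 3 and 5 ≡ 1 (mod 4), so (3/5) = +(5/3).
Reduce top mod 3: now compute (2/3).
Pull out 2: since 3 ≡ 3 (mod 8), (2/3) = -1.
Reached (1/3) = 1. Collecting the sign flips along the way, the symbol is +1.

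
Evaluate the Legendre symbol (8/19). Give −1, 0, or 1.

Pull out 2^3: since 19 ≡ 3 (mod 8), (2/19) = -1, so (2/19)^3 = -1.
Reached (1/19) = 1. Collecting the sign flips along the way, the symbol is -1.

-1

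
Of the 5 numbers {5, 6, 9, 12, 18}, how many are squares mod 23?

(5/23) = -1 → non-residue.
(6/23) = +1 → QR.
(9/23) = +1 → QR.
(12/23) = +1 → QR.
(18/23) = +1 → QR.
Total quadratic residues among the 5: 4.

4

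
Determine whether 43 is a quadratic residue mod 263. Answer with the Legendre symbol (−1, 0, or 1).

Reciprocity: 43 ≡ 3 and 263 ≡ 3 (mod 4), so (43/263) = −(263/43).
Reduce top mod 43: now compute (5/43).
Reciprocity: 5 ≡ 1 and 43 ≡ 3 (mod 4), so (5/43) = +(43/5).
Reduce top mod 5: now compute (3/5).
Reciprocity: 3 ≡ 3 and 5 ≡ 1 (mod 4), so (3/5) = +(5/3).
Reduce top mod 3: now compute (2/3).
Pull out 2: since 3 ≡ 3 (mod 8), (2/3) = -1.
Reached (1/3) = 1. Collecting the sign flips along the way, the symbol is +1.

1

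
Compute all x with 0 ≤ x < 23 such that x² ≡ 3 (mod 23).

Since 23 ≡ 3 (mod 4), a square root of 3 is 3^((23+1)/4) = 3^6 mod 23.
Repeated squaring: 3^2≡9, 3^4≡12 (mod 23).
3^6 = 3^(4+2) ≡ 16 (mod 23).
Check: 16² = 256 ≡ 3 (mod 23). The two roots are 7 and 16.

7, 16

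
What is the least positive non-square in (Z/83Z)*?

2

(2/83) = −1, so 2 is the smallest positive non-residue mod 83.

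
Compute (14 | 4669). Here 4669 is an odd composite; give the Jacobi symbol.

Pull out 2: since 4669 ≡ 5 (mod 8), (2/4669) = -1.
Reciprocity: 7 ≡ 3 and 4669 ≡ 1 (mod 4), so (7/4669) = +(4669/7).
Reduce top mod 7: now compute (0/7).
Top reduces to 0: gcd > 1, so the symbol is 0.

0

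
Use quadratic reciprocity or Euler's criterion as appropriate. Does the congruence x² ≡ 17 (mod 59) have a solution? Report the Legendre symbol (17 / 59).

1

Reciprocity: 17 ≡ 1 and 59 ≡ 3 (mod 4), so (17/59) = +(59/17).
Reduce top mod 17: now compute (8/17).
Pull out 2^3: since 17 ≡ 1 (mod 8), (2/17) = +1, so (2/17)^3 = +1.
Reached (1/17) = 1. Collecting the sign flips along the way, the symbol is +1.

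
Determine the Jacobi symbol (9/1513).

1

Reciprocity: 9 ≡ 1 and 1513 ≡ 1 (mod 4), so (9/1513) = +(1513/9).
Reduce top mod 9: now compute (1/9).
Reached (1/9) = 1. Collecting the sign flips along the way, the symbol is +1.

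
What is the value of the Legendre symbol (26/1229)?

1

Pull out 2: since 1229 ≡ 5 (mod 8), (2/1229) = -1.
Reciprocity: 13 ≡ 1 and 1229 ≡ 1 (mod 4), so (13/1229) = +(1229/13).
Reduce top mod 13: now compute (7/13).
Reciprocity: 7 ≡ 3 and 13 ≡ 1 (mod 4), so (7/13) = +(13/7).
Reduce top mod 7: now compute (6/7).
Pull out 2: since 7 ≡ 7 (mod 8), (2/7) = +1.
Reciprocity: 3 ≡ 3 and 7 ≡ 3 (mod 4), so (3/7) = −(7/3).
Reduce top mod 3: now compute (1/3).
Reached (1/3) = 1. Collecting the sign flips along the way, the symbol is +1.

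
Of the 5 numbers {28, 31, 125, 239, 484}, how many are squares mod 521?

(28/521) = -1 → non-residue.
(31/521) = +1 → QR.
(125/521) = +1 → QR.
(239/521) = -1 → non-residue.
(484/521) = +1 → QR.
Total quadratic residues among the 5: 3.

3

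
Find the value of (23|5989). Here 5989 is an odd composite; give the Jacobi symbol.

Reciprocity: 23 ≡ 3 and 5989 ≡ 1 (mod 4), so (23/5989) = +(5989/23).
Reduce top mod 23: now compute (9/23).
Reciprocity: 9 ≡ 1 and 23 ≡ 3 (mod 4), so (9/23) = +(23/9).
Reduce top mod 9: now compute (5/9).
Reciprocity: 5 ≡ 1 and 9 ≡ 1 (mod 4), so (5/9) = +(9/5).
Reduce top mod 5: now compute (4/5).
Pull out 2^2: since 5 ≡ 5 (mod 8), (2/5) = -1, so (2/5)^2 = +1.
Reached (1/5) = 1. Collecting the sign flips along the way, the symbol is +1.

1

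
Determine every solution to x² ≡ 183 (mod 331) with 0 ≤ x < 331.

Since 331 ≡ 3 (mod 4), a square root of 183 is 183^((331+1)/4) = 183^83 mod 331.
Repeated squaring: 183^2≡58, 183^4≡54, 183^8≡268, 183^16≡328, 183^32≡9, 183^64≡81 (mod 331).
183^83 = 183^(64+16+2+1) ≡ 281 (mod 331).
Check: 281² = 78961 ≡ 183 (mod 331). The two roots are 50 and 281.

50, 281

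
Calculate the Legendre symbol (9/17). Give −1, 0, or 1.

1

Euler's criterion: (9/17) ≡ 9^8 (mod 17).
9^2 ≡ 13 (mod 17)
9^4 ≡ 16 (mod 17)
9^8 ≡ 1 (mod 17)
9^8 = 9^(8) ≡ 1 (mod 17).
Result is 1, so (9/17) = 1.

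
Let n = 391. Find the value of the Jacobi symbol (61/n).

1

Reciprocity: 61 ≡ 1 and 391 ≡ 3 (mod 4), so (61/391) = +(391/61).
Reduce top mod 61: now compute (25/61).
Reciprocity: 25 ≡ 1 and 61 ≡ 1 (mod 4), so (25/61) = +(61/25).
Reduce top mod 25: now compute (11/25).
Reciprocity: 11 ≡ 3 and 25 ≡ 1 (mod 4), so (11/25) = +(25/11).
Reduce top mod 11: now compute (3/11).
Reciprocity: 3 ≡ 3 and 11 ≡ 3 (mod 4), so (3/11) = −(11/3).
Reduce top mod 3: now compute (2/3).
Pull out 2: since 3 ≡ 3 (mod 8), (2/3) = -1.
Reached (1/3) = 1. Collecting the sign flips along the way, the symbol is +1.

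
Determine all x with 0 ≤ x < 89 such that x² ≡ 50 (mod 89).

36, 53

89 ≡ 1 (mod 4), so we find a root by search.
Trying successive values, 36² = 1296 ≡ 50 (mod 89). The other root is 89 − 36 = 53.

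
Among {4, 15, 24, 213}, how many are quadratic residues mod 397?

(4/397) = +1 → QR.
(15/397) = -1 → non-residue.
(24/397) = -1 → non-residue.
(213/397) = -1 → non-residue.
Total quadratic residues among the 4: 1.

1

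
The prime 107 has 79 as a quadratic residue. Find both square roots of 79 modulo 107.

Since 107 ≡ 3 (mod 4), a square root of 79 is 79^((107+1)/4) = 79^27 mod 107.
Repeated squaring: 79^2≡35, 79^4≡48, 79^8≡57, 79^16≡39 (mod 107).
79^27 = 79^(16+8+2+1) ≡ 87 (mod 107).
Check: 87² = 7569 ≡ 79 (mod 107). The two roots are 20 and 87.

20, 87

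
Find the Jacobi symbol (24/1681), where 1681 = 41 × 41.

Pull out 2^3: since 1681 ≡ 1 (mod 8), (2/1681) = +1, so (2/1681)^3 = +1.
Reciprocity: 3 ≡ 3 and 1681 ≡ 1 (mod 4), so (3/1681) = +(1681/3).
Reduce top mod 3: now compute (1/3).
Reached (1/3) = 1. Collecting the sign flips along the way, the symbol is +1.

1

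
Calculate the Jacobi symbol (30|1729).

Pull out 2: since 1729 ≡ 1 (mod 8), (2/1729) = +1.
Reciprocity: 15 ≡ 3 and 1729 ≡ 1 (mod 4), so (15/1729) = +(1729/15).
Reduce top mod 15: now compute (4/15).
Pull out 2^2: since 15 ≡ 7 (mod 8), (2/15) = +1, so (2/15)^2 = +1.
Reached (1/15) = 1. Collecting the sign flips along the way, the symbol is +1.

1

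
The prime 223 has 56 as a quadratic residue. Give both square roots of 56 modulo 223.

Since 223 ≡ 3 (mod 4), a square root of 56 is 56^((223+1)/4) = 56^56 mod 223.
Repeated squaring: 56^2≡14, 56^4≡196, 56^8≡60, 56^16≡32, 56^32≡132 (mod 223).
56^56 = 56^(32+16+8) ≡ 112 (mod 223).
Check: 112² = 12544 ≡ 56 (mod 223). The two roots are 111 and 112.

111, 112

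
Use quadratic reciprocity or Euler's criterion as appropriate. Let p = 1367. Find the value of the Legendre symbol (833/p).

Reciprocity: 833 ≡ 1 and 1367 ≡ 3 (mod 4), so (833/1367) = +(1367/833).
Reduce top mod 833: now compute (534/833).
Pull out 2: since 833 ≡ 1 (mod 8), (2/833) = +1.
Reciprocity: 267 ≡ 3 and 833 ≡ 1 (mod 4), so (267/833) = +(833/267).
Reduce top mod 267: now compute (32/267).
Pull out 2^5: since 267 ≡ 3 (mod 8), (2/267) = -1, so (2/267)^5 = -1.
Reached (1/267) = 1. Collecting the sign flips along the way, the symbol is -1.

-1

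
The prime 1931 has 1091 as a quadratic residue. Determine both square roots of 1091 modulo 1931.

562, 1369

Since 1931 ≡ 3 (mod 4), a square root of 1091 is 1091^((1931+1)/4) = 1091^483 mod 1931.
Repeated squaring: 1091^2≡785, 1091^4≡236, 1091^8≡1628, 1091^16≡1052, 1091^32≡241, 1091^64≡151, 1091^128≡1560, 1091^256≡540 (mod 1931).
1091^483 = 1091^(256+128+64+32+2+1) ≡ 1369 (mod 1931).
Check: 1369² = 1874161 ≡ 1091 (mod 1931). The two roots are 562 and 1369.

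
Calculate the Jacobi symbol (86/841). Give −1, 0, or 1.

1

Pull out 2: since 841 ≡ 1 (mod 8), (2/841) = +1.
Reciprocity: 43 ≡ 3 and 841 ≡ 1 (mod 4), so (43/841) = +(841/43).
Reduce top mod 43: now compute (24/43).
Pull out 2^3: since 43 ≡ 3 (mod 8), (2/43) = -1, so (2/43)^3 = -1.
Reciprocity: 3 ≡ 3 and 43 ≡ 3 (mod 4), so (3/43) = −(43/3).
Reduce top mod 3: now compute (1/3).
Reached (1/3) = 1. Collecting the sign flips along the way, the symbol is +1.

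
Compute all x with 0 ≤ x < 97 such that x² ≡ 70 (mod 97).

97 ≡ 1 (mod 4), so we find a root by search.
Trying successive values, 19² = 361 ≡ 70 (mod 97). The other root is 97 − 19 = 78.

19, 78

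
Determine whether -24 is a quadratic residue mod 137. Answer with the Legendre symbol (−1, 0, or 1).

First reduce: -24 ≡ 113 (mod 137).
Reciprocity: 113 ≡ 1 and 137 ≡ 1 (mod 4), so (113/137) = +(137/113).
Reduce top mod 113: now compute (24/113).
Pull out 2^3: since 113 ≡ 1 (mod 8), (2/113) = +1, so (2/113)^3 = +1.
Reciprocity: 3 ≡ 3 and 113 ≡ 1 (mod 4), so (3/113) = +(113/3).
Reduce top mod 3: now compute (2/3).
Pull out 2: since 3 ≡ 3 (mod 8), (2/3) = -1.
Reached (1/3) = 1. Collecting the sign flips along the way, the symbol is -1.

-1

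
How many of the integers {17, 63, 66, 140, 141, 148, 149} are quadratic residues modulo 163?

(17/163) = -1 → non-residue.
(63/163) = -1 → non-residue.
(66/163) = -1 → non-residue.
(140/163) = +1 → QR.
(141/163) = -1 → non-residue.
(148/163) = -1 → non-residue.
(149/163) = -1 → non-residue.
Total quadratic residues among the 7: 1.

1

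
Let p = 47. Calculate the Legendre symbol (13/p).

-1

Euler's criterion: (13/47) ≡ 13^23 (mod 47).
13^2 ≡ 28 (mod 47)
13^4 ≡ 32 (mod 47)
13^8 ≡ 37 (mod 47)
13^16 ≡ 6 (mod 47)
13^23 = 13^(16+4+2+1) ≡ 46 (mod 47).
Result is 46 ≡ −1, so (13/47) = −1.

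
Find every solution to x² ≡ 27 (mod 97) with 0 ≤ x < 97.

30, 67

97 ≡ 1 (mod 4), so we find a root by search.
Trying successive values, 30² = 900 ≡ 27 (mod 97). The other root is 97 − 30 = 67.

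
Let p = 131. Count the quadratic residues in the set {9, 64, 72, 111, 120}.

(9/131) = +1 → QR.
(64/131) = +1 → QR.
(72/131) = -1 → non-residue.
(111/131) = -1 → non-residue.
(120/131) = -1 → non-residue.
Total quadratic residues among the 5: 2.

2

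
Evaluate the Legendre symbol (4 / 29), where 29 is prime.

Euler's criterion: (4/29) ≡ 4^14 (mod 29).
4^2 ≡ 16 (mod 29)
4^4 ≡ 24 (mod 29)
4^8 ≡ 25 (mod 29)
4^14 = 4^(8+4+2) ≡ 1 (mod 29).
Result is 1, so (4/29) = 1.

1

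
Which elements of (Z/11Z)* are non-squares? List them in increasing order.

Square k = 1,…,5 (k and 11−k give the same square):
1²=1, 2²=4, 3²=9, 4²≡5, 5²≡3 (mod 11).
The residues are {1, 3, 4, 5, 9}; the non-residues are the remaining 5 nonzero classes.

2 6 7 8 10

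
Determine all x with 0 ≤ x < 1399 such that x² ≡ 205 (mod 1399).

172, 1227

Since 1399 ≡ 3 (mod 4), a square root of 205 is 205^((1399+1)/4) = 205^350 mod 1399.
Repeated squaring: 205^2≡55, 205^4≡227, 205^8≡1165, 205^16≡195, 205^32≡252, 205^64≡549, 205^128≡616, 205^256≡327 (mod 1399).
205^350 = 205^(256+64+16+8+4+2) ≡ 1227 (mod 1399).
Check: 1227² = 1505529 ≡ 205 (mod 1399). The two roots are 172 and 1227.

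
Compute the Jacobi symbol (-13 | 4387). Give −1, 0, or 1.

1

First reduce: -13 ≡ 4374 (mod 4387).
Pull out 2: since 4387 ≡ 3 (mod 8), (2/4387) = -1.
Reciprocity: 2187 ≡ 3 and 4387 ≡ 3 (mod 4), so (2187/4387) = −(4387/2187).
Reduce top mod 2187: now compute (13/2187).
Reciprocity: 13 ≡ 1 and 2187 ≡ 3 (mod 4), so (13/2187) = +(2187/13).
Reduce top mod 13: now compute (3/13).
Reciprocity: 3 ≡ 3 and 13 ≡ 1 (mod 4), so (3/13) = +(13/3).
Reduce top mod 3: now compute (1/3).
Reached (1/3) = 1. Collecting the sign flips along the way, the symbol is +1.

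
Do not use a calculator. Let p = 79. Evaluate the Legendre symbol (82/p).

Euler's criterion: (82/79) ≡ 3^39 (mod 79).
3^2 ≡ 9 (mod 79)
3^4 ≡ 2 (mod 79)
3^8 ≡ 4 (mod 79)
3^16 ≡ 16 (mod 79)
3^32 ≡ 19 (mod 79)
3^39 = 3^(32+4+2+1) ≡ 78 (mod 79).
Result is 78 ≡ −1, so (82/79) = −1.

-1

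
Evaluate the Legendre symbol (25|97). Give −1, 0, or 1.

Euler's criterion: (25/97) ≡ 25^48 (mod 97).
25^2 ≡ 43 (mod 97)
25^4 ≡ 6 (mod 97)
25^8 ≡ 36 (mod 97)
25^16 ≡ 35 (mod 97)
25^32 ≡ 61 (mod 97)
25^48 = 25^(32+16) ≡ 1 (mod 97).
Result is 1, so (25/97) = 1.

1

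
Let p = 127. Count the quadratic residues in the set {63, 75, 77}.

0

(63/127) = -1 → non-residue.
(75/127) = -1 → non-residue.
(77/127) = -1 → non-residue.
Total quadratic residues among the 3: 0.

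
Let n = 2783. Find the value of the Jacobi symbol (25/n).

1

Reciprocity: 25 ≡ 1 and 2783 ≡ 3 (mod 4), so (25/2783) = +(2783/25).
Reduce top mod 25: now compute (8/25).
Pull out 2^3: since 25 ≡ 1 (mod 8), (2/25) = +1, so (2/25)^3 = +1.
Reached (1/25) = 1. Collecting the sign flips along the way, the symbol is +1.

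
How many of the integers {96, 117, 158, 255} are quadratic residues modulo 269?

3

(96/269) = +1 → QR.
(117/269) = +1 → QR.
(158/269) = -1 → non-residue.
(255/269) = +1 → QR.
Total quadratic residues among the 4: 3.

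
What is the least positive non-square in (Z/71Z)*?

7

(2/71) = +1, so 2 is a residue.
(3/71) = +1, so 3 is a residue.
(4/71) = +1, so 4 is a residue.
(5/71) = +1, so 5 is a residue.
(6/71) = +1, so 6 is a residue.
(7/71) = −1, so 7 is the smallest positive non-residue mod 71.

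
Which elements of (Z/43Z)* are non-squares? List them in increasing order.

Square k = 1,…,21 (k and 43−k give the same square):
1²=1, 2²=4, 3²=9, 4²=16, 5²=25, 6²=36, 7²≡6, 8²≡21, 9²≡38, 10²≡14, 11²≡35, 12²≡15, 13²≡40, 14²≡24, 15²≡10, 16²≡41, 17²≡31, 18²≡23, 19²≡17, 20²≡13, 21²≡11 (mod 43).
The residues are {1, 4, 6, 9, 10, 11, 13, 14, 15, 16, 17, 21, 23, 24, 25, 31, 35, 36, 38, 40, 41}; the non-residues are the remaining 21 nonzero classes.

2, 3, 5, 7, 8, 12, 18, 19, 20, 22, 26, 27, 28, 29, 30, 32, 33, 34, 37, 39, 42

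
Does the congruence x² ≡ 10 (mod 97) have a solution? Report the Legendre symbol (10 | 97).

-1

Pull out 2: since 97 ≡ 1 (mod 8), (2/97) = +1.
Reciprocity: 5 ≡ 1 and 97 ≡ 1 (mod 4), so (5/97) = +(97/5).
Reduce top mod 5: now compute (2/5).
Pull out 2: since 5 ≡ 5 (mod 8), (2/5) = -1.
Reached (1/5) = 1. Collecting the sign flips along the way, the symbol is -1.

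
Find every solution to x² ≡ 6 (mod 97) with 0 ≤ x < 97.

97 ≡ 1 (mod 4), so we find a root by search.
Trying successive values, 43² = 1849 ≡ 6 (mod 97). The other root is 97 − 43 = 54.

43, 54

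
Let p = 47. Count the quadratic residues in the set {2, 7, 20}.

2

(2/47) = +1 → QR.
(7/47) = +1 → QR.
(20/47) = -1 → non-residue.
Total quadratic residues among the 3: 2.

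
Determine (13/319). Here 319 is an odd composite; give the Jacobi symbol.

Reciprocity: 13 ≡ 1 and 319 ≡ 3 (mod 4), so (13/319) = +(319/13).
Reduce top mod 13: now compute (7/13).
Reciprocity: 7 ≡ 3 and 13 ≡ 1 (mod 4), so (7/13) = +(13/7).
Reduce top mod 7: now compute (6/7).
Pull out 2: since 7 ≡ 7 (mod 8), (2/7) = +1.
Reciprocity: 3 ≡ 3 and 7 ≡ 3 (mod 4), so (3/7) = −(7/3).
Reduce top mod 3: now compute (1/3).
Reached (1/3) = 1. Collecting the sign flips along the way, the symbol is -1.

-1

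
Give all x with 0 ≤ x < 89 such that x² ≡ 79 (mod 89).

41, 48

89 ≡ 1 (mod 4), so we find a root by search.
Trying successive values, 41² = 1681 ≡ 79 (mod 89). The other root is 89 − 41 = 48.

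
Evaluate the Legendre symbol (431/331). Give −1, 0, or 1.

1

First reduce: 431 ≡ 100 (mod 331).
Pull out 2^2: since 331 ≡ 3 (mod 8), (2/331) = -1, so (2/331)^2 = +1.
Reciprocity: 25 ≡ 1 and 331 ≡ 3 (mod 4), so (25/331) = +(331/25).
Reduce top mod 25: now compute (6/25).
Pull out 2: since 25 ≡ 1 (mod 8), (2/25) = +1.
Reciprocity: 3 ≡ 3 and 25 ≡ 1 (mod 4), so (3/25) = +(25/3).
Reduce top mod 3: now compute (1/3).
Reached (1/3) = 1. Collecting the sign flips along the way, the symbol is +1.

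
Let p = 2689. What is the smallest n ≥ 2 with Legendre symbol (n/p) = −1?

13

(2/2689) = +1, so 2 is a residue.
(3/2689) = +1, so 3 is a residue.
(4/2689) = +1, so 4 is a residue.
(5/2689) = +1, so 5 is a residue.
(6/2689) = +1, so 6 is a residue.
(7/2689) = +1, so 7 is a residue.
(8/2689) = +1, so 8 is a residue.
(9/2689) = +1, so 9 is a residue.
(10/2689) = +1, so 10 is a residue.
(11/2689) = +1, so 11 is a residue.
(12/2689) = +1, so 12 is a residue.
(13/2689) = −1, so 13 is the smallest positive non-residue mod 2689.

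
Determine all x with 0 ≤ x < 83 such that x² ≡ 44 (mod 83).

25, 58

Since 83 ≡ 3 (mod 4), a square root of 44 is 44^((83+1)/4) = 44^21 mod 83.
Repeated squaring: 44^2≡27, 44^4≡65, 44^8≡75, 44^16≡64 (mod 83).
44^21 = 44^(16+4+1) ≡ 25 (mod 83).
Check: 25² = 625 ≡ 44 (mod 83). The two roots are 25 and 58.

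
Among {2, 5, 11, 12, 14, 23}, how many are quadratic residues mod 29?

(2/29) = -1 → non-residue.
(5/29) = +1 → QR.
(11/29) = -1 → non-residue.
(12/29) = -1 → non-residue.
(14/29) = -1 → non-residue.
(23/29) = +1 → QR.
Total quadratic residues among the 6: 2.

2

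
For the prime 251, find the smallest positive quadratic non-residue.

(2/251) = −1, so 2 is the smallest positive non-residue mod 251.

2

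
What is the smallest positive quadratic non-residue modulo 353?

3

(2/353) = +1, so 2 is a residue.
(3/353) = −1, so 3 is the smallest positive non-residue mod 353.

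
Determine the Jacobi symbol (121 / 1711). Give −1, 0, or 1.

Reciprocity: 121 ≡ 1 and 1711 ≡ 3 (mod 4), so (121/1711) = +(1711/121).
Reduce top mod 121: now compute (17/121).
Reciprocity: 17 ≡ 1 and 121 ≡ 1 (mod 4), so (17/121) = +(121/17).
Reduce top mod 17: now compute (2/17).
Pull out 2: since 17 ≡ 1 (mod 8), (2/17) = +1.
Reached (1/17) = 1. Collecting the sign flips along the way, the symbol is +1.

1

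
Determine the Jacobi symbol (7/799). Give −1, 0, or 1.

Reciprocity: 7 ≡ 3 and 799 ≡ 3 (mod 4), so (7/799) = −(799/7).
Reduce top mod 7: now compute (1/7).
Reached (1/7) = 1. Collecting the sign flips along the way, the symbol is -1.

-1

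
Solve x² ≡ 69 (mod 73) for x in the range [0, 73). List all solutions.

19, 54

73 ≡ 1 (mod 4), so we find a root by search.
Trying successive values, 19² = 361 ≡ 69 (mod 73). The other root is 73 − 19 = 54.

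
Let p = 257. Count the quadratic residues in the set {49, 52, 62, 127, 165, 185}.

5

(49/257) = +1 → QR.
(52/257) = +1 → QR.
(62/257) = +1 → QR.
(127/257) = -1 → non-residue.
(165/257) = +1 → QR.
(185/257) = +1 → QR.
Total quadratic residues among the 6: 5.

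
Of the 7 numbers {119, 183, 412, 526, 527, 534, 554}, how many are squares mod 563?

5

(119/563) = +1 → QR.
(183/563) = +1 → QR.
(412/563) = +1 → QR.
(526/563) = +1 → QR.
(527/563) = -1 → non-residue.
(534/563) = +1 → QR.
(554/563) = -1 → non-residue.
Total quadratic residues among the 7: 5.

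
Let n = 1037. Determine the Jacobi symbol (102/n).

0

Pull out 2: since 1037 ≡ 5 (mod 8), (2/1037) = -1.
Reciprocity: 51 ≡ 3 and 1037 ≡ 1 (mod 4), so (51/1037) = +(1037/51).
Reduce top mod 51: now compute (17/51).
Reciprocity: 17 ≡ 1 and 51 ≡ 3 (mod 4), so (17/51) = +(51/17).
Reduce top mod 17: now compute (0/17).
Top reduces to 0: gcd > 1, so the symbol is 0.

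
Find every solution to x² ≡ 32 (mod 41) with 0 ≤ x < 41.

14, 27

41 ≡ 1 (mod 4), so we find a root by search.
Trying successive values, 14² = 196 ≡ 32 (mod 41). The other root is 41 − 14 = 27.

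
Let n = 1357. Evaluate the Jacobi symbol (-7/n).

First reduce: -7 ≡ 1350 (mod 1357).
Pull out 2: since 1357 ≡ 5 (mod 8), (2/1357) = -1.
Reciprocity: 675 ≡ 3 and 1357 ≡ 1 (mod 4), so (675/1357) = +(1357/675).
Reduce top mod 675: now compute (7/675).
Reciprocity: 7 ≡ 3 and 675 ≡ 3 (mod 4), so (7/675) = −(675/7).
Reduce top mod 7: now compute (3/7).
Reciprocity: 3 ≡ 3 and 7 ≡ 3 (mod 4), so (3/7) = −(7/3).
Reduce top mod 3: now compute (1/3).
Reached (1/3) = 1. Collecting the sign flips along the way, the symbol is -1.

-1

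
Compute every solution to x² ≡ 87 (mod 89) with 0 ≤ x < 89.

40, 49

89 ≡ 1 (mod 4), so we find a root by search.
Trying successive values, 40² = 1600 ≡ 87 (mod 89). The other root is 89 − 40 = 49.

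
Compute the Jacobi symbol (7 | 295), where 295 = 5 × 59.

-1

Reciprocity: 7 ≡ 3 and 295 ≡ 3 (mod 4), so (7/295) = −(295/7).
Reduce top mod 7: now compute (1/7).
Reached (1/7) = 1. Collecting the sign flips along the way, the symbol is -1.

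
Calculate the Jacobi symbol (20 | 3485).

Pull out 2^2: since 3485 ≡ 5 (mod 8), (2/3485) = -1, so (2/3485)^2 = +1.
Reciprocity: 5 ≡ 1 and 3485 ≡ 1 (mod 4), so (5/3485) = +(3485/5).
Reduce top mod 5: now compute (0/5).
Top reduces to 0: gcd > 1, so the symbol is 0.

0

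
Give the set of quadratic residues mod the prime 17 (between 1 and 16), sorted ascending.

Square k = 1,…,8 (k and 17−k give the same square):
1²=1, 2²=4, 3²=9, 4²=16, 5²≡8, 6²≡2, 7²≡15, 8²≡13 (mod 17).
So the quadratic residues mod 17 are {1, 2, 4, 8, 9, 13, 15, 16}.

1 2 4 8 9 13 15 16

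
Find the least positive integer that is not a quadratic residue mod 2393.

(2/2393) = +1, so 2 is a residue.
(3/2393) = −1, so 3 is the smallest positive non-residue mod 2393.

3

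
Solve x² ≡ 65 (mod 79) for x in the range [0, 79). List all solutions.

12, 67

Since 79 ≡ 3 (mod 4), a square root of 65 is 65^((79+1)/4) = 65^20 mod 79.
Repeated squaring: 65^2≡38, 65^4≡22, 65^8≡10, 65^16≡21 (mod 79).
65^20 = 65^(16+4) ≡ 67 (mod 79).
Check: 67² = 4489 ≡ 65 (mod 79). The two roots are 12 and 67.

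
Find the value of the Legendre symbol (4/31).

Pull out 2^2: since 31 ≡ 7 (mod 8), (2/31) = +1, so (2/31)^2 = +1.
Reached (1/31) = 1. Collecting the sign flips along the way, the symbol is +1.

1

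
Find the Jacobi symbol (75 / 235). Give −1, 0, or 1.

Reciprocity: 75 ≡ 3 and 235 ≡ 3 (mod 4), so (75/235) = −(235/75).
Reduce top mod 75: now compute (10/75).
Pull out 2: since 75 ≡ 3 (mod 8), (2/75) = -1.
Reciprocity: 5 ≡ 1 and 75 ≡ 3 (mod 4), so (5/75) = +(75/5).
Reduce top mod 5: now compute (0/5).
Top reduces to 0: gcd > 1, so the symbol is 0.

0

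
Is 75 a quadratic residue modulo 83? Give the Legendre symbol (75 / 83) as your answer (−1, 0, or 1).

Euler's criterion: (75/83) ≡ 75^41 (mod 83).
75^2 ≡ 64 (mod 83)
75^4 ≡ 29 (mod 83)
75^8 ≡ 11 (mod 83)
75^16 ≡ 38 (mod 83)
75^32 ≡ 33 (mod 83)
75^41 = 75^(32+8+1) ≡ 1 (mod 83).
Result is 1, so (75/83) = 1.

1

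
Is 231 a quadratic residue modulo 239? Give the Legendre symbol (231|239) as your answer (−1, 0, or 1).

-1

Reciprocity: 231 ≡ 3 and 239 ≡ 3 (mod 4), so (231/239) = −(239/231).
Reduce top mod 231: now compute (8/231).
Pull out 2^3: since 231 ≡ 7 (mod 8), (2/231) = +1, so (2/231)^3 = +1.
Reached (1/231) = 1. Collecting the sign flips along the way, the symbol is -1.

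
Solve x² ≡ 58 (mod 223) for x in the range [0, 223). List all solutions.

110, 113

Since 223 ≡ 3 (mod 4), a square root of 58 is 58^((223+1)/4) = 58^56 mod 223.
Repeated squaring: 58^2≡19, 58^4≡138, 58^8≡89, 58^16≡116, 58^32≡76 (mod 223).
58^56 = 58^(32+16+8) ≡ 110 (mod 223).
Check: 110² = 12100 ≡ 58 (mod 223). The two roots are 110 and 113.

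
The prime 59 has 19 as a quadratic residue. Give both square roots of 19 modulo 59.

Since 59 ≡ 3 (mod 4), a square root of 19 is 19^((59+1)/4) = 19^15 mod 59.
Repeated squaring: 19^2≡7, 19^4≡49, 19^8≡41 (mod 59).
19^15 = 19^(8+4+2+1) ≡ 45 (mod 59).
Check: 45² = 2025 ≡ 19 (mod 59). The two roots are 14 and 45.

14, 45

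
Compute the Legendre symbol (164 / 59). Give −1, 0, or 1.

1

Euler's criterion: (164/59) ≡ 46^29 (mod 59).
46^2 ≡ 51 (mod 59)
46^4 ≡ 5 (mod 59)
46^8 ≡ 25 (mod 59)
46^16 ≡ 35 (mod 59)
46^29 = 46^(16+8+4+1) ≡ 1 (mod 59).
Result is 1, so (164/59) = 1.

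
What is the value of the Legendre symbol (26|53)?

-1

Euler's criterion: (26/53) ≡ 26^26 (mod 53).
26^2 ≡ 40 (mod 53)
26^4 ≡ 10 (mod 53)
26^8 ≡ 47 (mod 53)
26^16 ≡ 36 (mod 53)
26^26 = 26^(16+8+2) ≡ 52 (mod 53).
Result is 52 ≡ −1, so (26/53) = −1.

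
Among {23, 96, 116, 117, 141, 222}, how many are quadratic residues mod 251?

(23/251) = +1 → QR.
(96/251) = -1 → non-residue.
(116/251) = -1 → non-residue.
(117/251) = +1 → QR.
(141/251) = -1 → non-residue.
(222/251) = +1 → QR.
Total quadratic residues among the 6: 3.

3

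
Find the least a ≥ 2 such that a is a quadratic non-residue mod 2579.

(2/2579) = −1, so 2 is the smallest positive non-residue mod 2579.

2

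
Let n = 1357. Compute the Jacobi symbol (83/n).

Reciprocity: 83 ≡ 3 and 1357 ≡ 1 (mod 4), so (83/1357) = +(1357/83).
Reduce top mod 83: now compute (29/83).
Reciprocity: 29 ≡ 1 and 83 ≡ 3 (mod 4), so (29/83) = +(83/29).
Reduce top mod 29: now compute (25/29).
Reciprocity: 25 ≡ 1 and 29 ≡ 1 (mod 4), so (25/29) = +(29/25).
Reduce top mod 25: now compute (4/25).
Pull out 2^2: since 25 ≡ 1 (mod 8), (2/25) = +1, so (2/25)^2 = +1.
Reached (1/25) = 1. Collecting the sign flips along the way, the symbol is +1.

1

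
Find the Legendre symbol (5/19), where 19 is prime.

1

Reciprocity: 5 ≡ 1 and 19 ≡ 3 (mod 4), so (5/19) = +(19/5).
Reduce top mod 5: now compute (4/5).
Pull out 2^2: since 5 ≡ 5 (mod 8), (2/5) = -1, so (2/5)^2 = +1.
Reached (1/5) = 1. Collecting the sign flips along the way, the symbol is +1.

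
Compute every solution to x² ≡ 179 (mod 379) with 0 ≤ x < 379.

Since 379 ≡ 3 (mod 4), a square root of 179 is 179^((379+1)/4) = 179^95 mod 379.
Repeated squaring: 179^2≡205, 179^4≡335, 179^8≡41, 179^16≡165, 179^32≡316, 179^64≡179 (mod 379).
179^95 = 179^(64+16+8+4+2+1) ≡ 316 (mod 379).
Check: 316² = 99856 ≡ 179 (mod 379). The two roots are 63 and 316.

63, 316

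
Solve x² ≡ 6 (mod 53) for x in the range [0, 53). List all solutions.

53 ≡ 1 (mod 4), so we find a root by search.
Trying successive values, 18² = 324 ≡ 6 (mod 53). The other root is 53 − 18 = 35.

18, 35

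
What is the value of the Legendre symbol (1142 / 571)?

First reduce: 1142 ≡ 0 (mod 571).
Top reduces to 0: gcd > 1, so the symbol is 0.

0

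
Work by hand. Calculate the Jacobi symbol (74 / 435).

Pull out 2: since 435 ≡ 3 (mod 8), (2/435) = -1.
Reciprocity: 37 ≡ 1 and 435 ≡ 3 (mod 4), so (37/435) = +(435/37).
Reduce top mod 37: now compute (28/37).
Pull out 2^2: since 37 ≡ 5 (mod 8), (2/37) = -1, so (2/37)^2 = +1.
Reciprocity: 7 ≡ 3 and 37 ≡ 1 (mod 4), so (7/37) = +(37/7).
Reduce top mod 7: now compute (2/7).
Pull out 2: since 7 ≡ 7 (mod 8), (2/7) = +1.
Reached (1/7) = 1. Collecting the sign flips along the way, the symbol is -1.

-1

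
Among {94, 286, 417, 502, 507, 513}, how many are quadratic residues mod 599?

(94/599) = +1 → QR.
(286/599) = -1 → non-residue.
(417/599) = +1 → QR.
(502/599) = +1 → QR.
(507/599) = +1 → QR.
(513/599) = +1 → QR.
Total quadratic residues among the 6: 5.

5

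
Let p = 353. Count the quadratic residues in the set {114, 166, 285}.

2

(114/353) = -1 → non-residue.
(166/353) = +1 → QR.
(285/353) = +1 → QR.
Total quadratic residues among the 3: 2.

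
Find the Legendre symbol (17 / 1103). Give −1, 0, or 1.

Reciprocity: 17 ≡ 1 and 1103 ≡ 3 (mod 4), so (17/1103) = +(1103/17).
Reduce top mod 17: now compute (15/17).
Reciprocity: 15 ≡ 3 and 17 ≡ 1 (mod 4), so (15/17) = +(17/15).
Reduce top mod 15: now compute (2/15).
Pull out 2: since 15 ≡ 7 (mod 8), (2/15) = +1.
Reached (1/15) = 1. Collecting the sign flips along the way, the symbol is +1.

1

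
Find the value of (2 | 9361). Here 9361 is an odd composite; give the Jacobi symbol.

1

Pull out 2: since 9361 ≡ 1 (mod 8), (2/9361) = +1.
Reached (1/9361) = 1. Collecting the sign flips along the way, the symbol is +1.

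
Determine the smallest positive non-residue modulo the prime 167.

5

(2/167) = +1, so 2 is a residue.
(3/167) = +1, so 3 is a residue.
(4/167) = +1, so 4 is a residue.
(5/167) = −1, so 5 is the smallest positive non-residue mod 167.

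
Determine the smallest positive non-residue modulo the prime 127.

(2/127) = +1, so 2 is a residue.
(3/127) = −1, so 3 is the smallest positive non-residue mod 127.

3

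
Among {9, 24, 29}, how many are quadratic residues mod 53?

3

(9/53) = +1 → QR.
(24/53) = +1 → QR.
(29/53) = +1 → QR.
Total quadratic residues among the 3: 3.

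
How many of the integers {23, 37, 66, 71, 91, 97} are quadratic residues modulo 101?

(23/101) = +1 → QR.
(37/101) = +1 → QR.
(66/101) = -1 → non-residue.
(71/101) = +1 → QR.
(91/101) = -1 → non-residue.
(97/101) = +1 → QR.
Total quadratic residues among the 6: 4.

4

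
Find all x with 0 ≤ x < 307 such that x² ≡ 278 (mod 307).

120, 187

Since 307 ≡ 3 (mod 4), a square root of 278 is 278^((307+1)/4) = 278^77 mod 307.
Repeated squaring: 278^2≡227, 278^4≡260, 278^8≡60, 278^16≡223, 278^32≡302, 278^64≡25 (mod 307).
278^77 = 278^(64+8+4+1) ≡ 187 (mod 307).
Check: 187² = 34969 ≡ 278 (mod 307). The two roots are 120 and 187.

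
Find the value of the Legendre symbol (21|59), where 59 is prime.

1

Reciprocity: 21 ≡ 1 and 59 ≡ 3 (mod 4), so (21/59) = +(59/21).
Reduce top mod 21: now compute (17/21).
Reciprocity: 17 ≡ 1 and 21 ≡ 1 (mod 4), so (17/21) = +(21/17).
Reduce top mod 17: now compute (4/17).
Pull out 2^2: since 17 ≡ 1 (mod 8), (2/17) = +1, so (2/17)^2 = +1.
Reached (1/17) = 1. Collecting the sign flips along the way, the symbol is +1.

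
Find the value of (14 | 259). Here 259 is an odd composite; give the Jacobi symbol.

0

Pull out 2: since 259 ≡ 3 (mod 8), (2/259) = -1.
Reciprocity: 7 ≡ 3 and 259 ≡ 3 (mod 4), so (7/259) = −(259/7).
Reduce top mod 7: now compute (0/7).
Top reduces to 0: gcd > 1, so the symbol is 0.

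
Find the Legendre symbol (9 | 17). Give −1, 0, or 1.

1

Reciprocity: 9 ≡ 1 and 17 ≡ 1 (mod 4), so (9/17) = +(17/9).
Reduce top mod 9: now compute (8/9).
Pull out 2^3: since 9 ≡ 1 (mod 8), (2/9) = +1, so (2/9)^3 = +1.
Reached (1/9) = 1. Collecting the sign flips along the way, the symbol is +1.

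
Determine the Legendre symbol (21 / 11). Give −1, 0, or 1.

-1

Euler's criterion: (21/11) ≡ 10^5 (mod 11).
10^2 ≡ 1 (mod 11)
10^4 ≡ 1 (mod 11)
10^5 = 10^(4+1) ≡ 10 (mod 11).
Result is 10 ≡ −1, so (21/11) = −1.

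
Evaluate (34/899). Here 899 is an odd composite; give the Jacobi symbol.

-1

Pull out 2: since 899 ≡ 3 (mod 8), (2/899) = -1.
Reciprocity: 17 ≡ 1 and 899 ≡ 3 (mod 4), so (17/899) = +(899/17).
Reduce top mod 17: now compute (15/17).
Reciprocity: 15 ≡ 3 and 17 ≡ 1 (mod 4), so (15/17) = +(17/15).
Reduce top mod 15: now compute (2/15).
Pull out 2: since 15 ≡ 7 (mod 8), (2/15) = +1.
Reached (1/15) = 1. Collecting the sign flips along the way, the symbol is -1.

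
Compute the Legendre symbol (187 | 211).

-1

Reciprocity: 187 ≡ 3 and 211 ≡ 3 (mod 4), so (187/211) = −(211/187).
Reduce top mod 187: now compute (24/187).
Pull out 2^3: since 187 ≡ 3 (mod 8), (2/187) = -1, so (2/187)^3 = -1.
Reciprocity: 3 ≡ 3 and 187 ≡ 3 (mod 4), so (3/187) = −(187/3).
Reduce top mod 3: now compute (1/3).
Reached (1/3) = 1. Collecting the sign flips along the way, the symbol is -1.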